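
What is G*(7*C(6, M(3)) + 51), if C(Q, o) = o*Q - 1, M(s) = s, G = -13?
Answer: -2210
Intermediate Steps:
C(Q, o) = -1 + Q*o (C(Q, o) = Q*o - 1 = -1 + Q*o)
G*(7*C(6, M(3)) + 51) = -13*(7*(-1 + 6*3) + 51) = -13*(7*(-1 + 18) + 51) = -13*(7*17 + 51) = -13*(119 + 51) = -13*170 = -2210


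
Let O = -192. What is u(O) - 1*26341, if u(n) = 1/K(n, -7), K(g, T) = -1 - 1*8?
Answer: -237070/9 ≈ -26341.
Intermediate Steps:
K(g, T) = -9 (K(g, T) = -1 - 8 = -9)
u(n) = -⅑ (u(n) = 1/(-9) = -⅑)
u(O) - 1*26341 = -⅑ - 1*26341 = -⅑ - 26341 = -237070/9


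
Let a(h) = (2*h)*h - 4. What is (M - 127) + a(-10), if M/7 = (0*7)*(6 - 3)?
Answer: 69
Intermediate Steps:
a(h) = -4 + 2*h² (a(h) = 2*h² - 4 = -4 + 2*h²)
M = 0 (M = 7*((0*7)*(6 - 3)) = 7*(0*3) = 7*0 = 0)
(M - 127) + a(-10) = (0 - 127) + (-4 + 2*(-10)²) = -127 + (-4 + 2*100) = -127 + (-4 + 200) = -127 + 196 = 69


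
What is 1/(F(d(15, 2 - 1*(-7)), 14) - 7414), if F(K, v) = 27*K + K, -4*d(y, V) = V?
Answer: -1/7477 ≈ -0.00013374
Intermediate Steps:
d(y, V) = -V/4
F(K, v) = 28*K
1/(F(d(15, 2 - 1*(-7)), 14) - 7414) = 1/(28*(-(2 - 1*(-7))/4) - 7414) = 1/(28*(-(2 + 7)/4) - 7414) = 1/(28*(-¼*9) - 7414) = 1/(28*(-9/4) - 7414) = 1/(-63 - 7414) = 1/(-7477) = -1/7477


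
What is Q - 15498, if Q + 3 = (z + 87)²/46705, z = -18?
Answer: -723969444/46705 ≈ -15501.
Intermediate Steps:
Q = -135354/46705 (Q = -3 + (-18 + 87)²/46705 = -3 + 69²*(1/46705) = -3 + 4761*(1/46705) = -3 + 4761/46705 = -135354/46705 ≈ -2.8981)
Q - 15498 = -135354/46705 - 15498 = -723969444/46705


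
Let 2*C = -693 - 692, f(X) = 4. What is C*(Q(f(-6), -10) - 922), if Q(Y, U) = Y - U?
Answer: 628790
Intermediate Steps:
C = -1385/2 (C = (-693 - 692)/2 = (½)*(-1385) = -1385/2 ≈ -692.50)
C*(Q(f(-6), -10) - 922) = -1385*((4 - 1*(-10)) - 922)/2 = -1385*((4 + 10) - 922)/2 = -1385*(14 - 922)/2 = -1385/2*(-908) = 628790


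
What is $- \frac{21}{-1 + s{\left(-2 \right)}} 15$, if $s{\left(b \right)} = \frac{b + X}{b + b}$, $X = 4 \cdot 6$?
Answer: $\frac{630}{13} \approx 48.462$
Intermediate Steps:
$X = 24$
$s{\left(b \right)} = \frac{24 + b}{2 b}$ ($s{\left(b \right)} = \frac{b + 24}{b + b} = \frac{24 + b}{2 b}$)
$- \frac{21}{-1 + s{\left(-2 \right)}} 15 = - \frac{21}{-1 + \frac{24 - 2}{2 \left(-2\right)}} 15 = - \frac{21}{-1 + \frac{1}{2} \left(- \frac{1}{2}\right) 22} \cdot 15 = - \frac{21}{-1 - \frac{11}{2}} \cdot 15 = - \frac{21}{- \frac{13}{2}} \cdot 15 = \left(-21\right) \left(- \frac{2}{13}\right) 15 = \frac{42}{13} \cdot 15 = \frac{630}{13}$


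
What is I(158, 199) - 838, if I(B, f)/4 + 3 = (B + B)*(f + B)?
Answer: 450398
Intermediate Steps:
I(B, f) = -12 + 8*B*(B + f) (I(B, f) = -12 + 4*((B + B)*(f + B)) = -12 + 4*((2*B)*(B + f)) = -12 + 4*(2*B*(B + f)) = -12 + 8*B*(B + f))
I(158, 199) - 838 = (-12 + 8*158² + 8*158*199) - 838 = (-12 + 8*24964 + 251536) - 838 = (-12 + 199712 + 251536) - 838 = 451236 - 838 = 450398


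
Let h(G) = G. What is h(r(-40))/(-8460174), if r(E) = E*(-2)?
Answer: -40/4230087 ≈ -9.4561e-6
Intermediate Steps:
r(E) = -2*E
h(r(-40))/(-8460174) = -2*(-40)/(-8460174) = 80*(-1/8460174) = -40/4230087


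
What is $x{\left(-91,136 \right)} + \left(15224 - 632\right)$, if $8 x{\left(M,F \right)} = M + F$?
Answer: $\frac{116781}{8} \approx 14598.0$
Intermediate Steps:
$x{\left(M,F \right)} = \frac{F}{8} + \frac{M}{8}$ ($x{\left(M,F \right)} = \frac{M + F}{8} = \frac{F + M}{8} = \frac{F}{8} + \frac{M}{8}$)
$x{\left(-91,136 \right)} + \left(15224 - 632\right) = \left(\frac{1}{8} \cdot 136 + \frac{1}{8} \left(-91\right)\right) + \left(15224 - 632\right) = \left(17 - \frac{91}{8}\right) + \left(15224 - 632\right) = \frac{45}{8} + 14592 = \frac{116781}{8}$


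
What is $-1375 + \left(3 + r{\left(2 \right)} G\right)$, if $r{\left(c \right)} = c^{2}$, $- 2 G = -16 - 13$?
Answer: $-1314$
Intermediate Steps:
$G = \frac{29}{2}$ ($G = - \frac{-16 - 13}{2} = \left(- \frac{1}{2}\right) \left(-29\right) = \frac{29}{2} \approx 14.5$)
$-1375 + \left(3 + r{\left(2 \right)} G\right) = -1375 + \left(3 + 2^{2} \cdot \frac{29}{2}\right) = -1375 + \left(3 + 4 \cdot \frac{29}{2}\right) = -1375 + \left(3 + 58\right) = -1375 + 61 = -1314$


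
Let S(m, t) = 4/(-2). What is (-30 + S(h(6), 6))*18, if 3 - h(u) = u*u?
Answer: -576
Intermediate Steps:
h(u) = 3 - u**2 (h(u) = 3 - u*u = 3 - u**2)
S(m, t) = -2 (S(m, t) = 4*(-1/2) = -2)
(-30 + S(h(6), 6))*18 = (-30 - 2)*18 = -32*18 = -576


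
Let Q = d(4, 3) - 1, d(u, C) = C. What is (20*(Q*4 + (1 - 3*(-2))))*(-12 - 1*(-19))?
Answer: 2100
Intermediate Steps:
Q = 2 (Q = 3 - 1 = 2)
(20*(Q*4 + (1 - 3*(-2))))*(-12 - 1*(-19)) = (20*(2*4 + (1 - 3*(-2))))*(-12 - 1*(-19)) = (20*(8 + (1 + 6)))*(-12 + 19) = (20*(8 + 7))*7 = (20*15)*7 = 300*7 = 2100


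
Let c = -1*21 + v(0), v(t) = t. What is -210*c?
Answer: 4410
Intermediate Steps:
c = -21 (c = -1*21 + 0 = -21 + 0 = -21)
-210*c = -210*(-21) = 4410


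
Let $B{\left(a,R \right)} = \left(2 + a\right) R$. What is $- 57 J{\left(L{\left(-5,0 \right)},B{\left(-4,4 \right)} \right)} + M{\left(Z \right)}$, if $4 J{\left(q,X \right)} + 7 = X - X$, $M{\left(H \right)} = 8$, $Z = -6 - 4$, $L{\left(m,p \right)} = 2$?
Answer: $\frac{431}{4} \approx 107.75$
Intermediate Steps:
$Z = -10$
$B{\left(a,R \right)} = R \left(2 + a\right)$
$J{\left(q,X \right)} = - \frac{7}{4}$ ($J{\left(q,X \right)} = - \frac{7}{4} + \frac{X - X}{4} = - \frac{7}{4} + \frac{1}{4} \cdot 0 = - \frac{7}{4} + 0 = - \frac{7}{4}$)
$- 57 J{\left(L{\left(-5,0 \right)},B{\left(-4,4 \right)} \right)} + M{\left(Z \right)} = \left(-57\right) \left(- \frac{7}{4}\right) + 8 = \frac{399}{4} + 8 = \frac{431}{4}$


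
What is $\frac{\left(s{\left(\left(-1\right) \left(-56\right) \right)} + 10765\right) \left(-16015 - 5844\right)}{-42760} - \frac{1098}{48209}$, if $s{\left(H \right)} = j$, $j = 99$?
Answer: $\frac{1431055252288}{257677105} \approx 5553.7$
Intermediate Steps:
$s{\left(H \right)} = 99$
$\frac{\left(s{\left(\left(-1\right) \left(-56\right) \right)} + 10765\right) \left(-16015 - 5844\right)}{-42760} - \frac{1098}{48209} = \frac{\left(99 + 10765\right) \left(-16015 - 5844\right)}{-42760} - \frac{1098}{48209} = 10864 \left(-21859\right) \left(- \frac{1}{42760}\right) - \frac{1098}{48209} = \left(-237476176\right) \left(- \frac{1}{42760}\right) - \frac{1098}{48209} = \frac{29684522}{5345} - \frac{1098}{48209} = \frac{1431055252288}{257677105}$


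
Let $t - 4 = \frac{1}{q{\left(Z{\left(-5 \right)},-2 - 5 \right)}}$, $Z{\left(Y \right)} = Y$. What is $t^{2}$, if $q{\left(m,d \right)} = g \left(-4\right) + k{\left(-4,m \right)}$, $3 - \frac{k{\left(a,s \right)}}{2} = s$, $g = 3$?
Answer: $\frac{289}{16} \approx 18.063$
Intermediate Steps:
$k{\left(a,s \right)} = 6 - 2 s$
$q{\left(m,d \right)} = -6 - 2 m$ ($q{\left(m,d \right)} = 3 \left(-4\right) - \left(-6 + 2 m\right) = -12 - \left(-6 + 2 m\right) = -6 - 2 m$)
$t = \frac{17}{4}$ ($t = 4 + \frac{1}{-6 - -10} = 4 + \frac{1}{-6 + 10} = 4 + \frac{1}{4} = \frac{17}{4} \approx 4.25$)
$t^{2} = \left(\frac{17}{4}\right)^{2} = \frac{289}{16}$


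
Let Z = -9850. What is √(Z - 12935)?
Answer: 7*I*√465 ≈ 150.95*I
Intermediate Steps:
√(Z - 12935) = √(-9850 - 12935) = √(-22785) = 7*I*√465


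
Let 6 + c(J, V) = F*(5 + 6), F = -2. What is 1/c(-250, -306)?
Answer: -1/28 ≈ -0.035714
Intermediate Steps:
c(J, V) = -28 (c(J, V) = -6 - 2*(5 + 6) = -6 - 2*11 = -6 - 22 = -28)
1/c(-250, -306) = 1/(-28) = -1/28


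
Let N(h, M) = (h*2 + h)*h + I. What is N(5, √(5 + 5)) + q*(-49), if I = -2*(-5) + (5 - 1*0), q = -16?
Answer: 874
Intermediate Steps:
I = 15 (I = 10 + (5 + 0) = 10 + 5 = 15)
N(h, M) = 15 + 3*h² (N(h, M) = (h*2 + h)*h + 15 = (2*h + h)*h + 15 = (3*h)*h + 15 = 3*h² + 15 = 15 + 3*h²)
N(5, √(5 + 5)) + q*(-49) = (15 + 3*5²) - 16*(-49) = (15 + 3*25) + 784 = (15 + 75) + 784 = 90 + 784 = 874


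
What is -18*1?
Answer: -18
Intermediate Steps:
-18*1 = -18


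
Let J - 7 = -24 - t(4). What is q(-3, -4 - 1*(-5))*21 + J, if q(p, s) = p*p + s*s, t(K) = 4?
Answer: 189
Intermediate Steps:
q(p, s) = p² + s²
J = -21 (J = 7 + (-24 - 1*4) = 7 + (-24 - 4) = 7 - 28 = -21)
q(-3, -4 - 1*(-5))*21 + J = ((-3)² + (-4 - 1*(-5))²)*21 - 21 = (9 + (-4 + 5)²)*21 - 21 = (9 + 1²)*21 - 21 = (9 + 1)*21 - 21 = 10*21 - 21 = 210 - 21 = 189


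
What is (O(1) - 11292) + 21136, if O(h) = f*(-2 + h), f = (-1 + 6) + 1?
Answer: 9838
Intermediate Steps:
f = 6 (f = 5 + 1 = 6)
O(h) = -12 + 6*h (O(h) = 6*(-2 + h) = -12 + 6*h)
(O(1) - 11292) + 21136 = ((-12 + 6*1) - 11292) + 21136 = ((-12 + 6) - 11292) + 21136 = (-6 - 11292) + 21136 = -11298 + 21136 = 9838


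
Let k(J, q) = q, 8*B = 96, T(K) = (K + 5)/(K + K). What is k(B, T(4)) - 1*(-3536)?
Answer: 28297/8 ≈ 3537.1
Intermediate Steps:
T(K) = (5 + K)/(2*K) (T(K) = (5 + K)/((2*K)) = (5 + K)*(1/(2*K)) = (5 + K)/(2*K))
B = 12 (B = (⅛)*96 = 12)
k(B, T(4)) - 1*(-3536) = (½)*(5 + 4)/4 - 1*(-3536) = (½)*(¼)*9 + 3536 = 9/8 + 3536 = 28297/8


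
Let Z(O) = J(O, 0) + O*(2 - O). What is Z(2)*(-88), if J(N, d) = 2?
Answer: -176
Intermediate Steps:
Z(O) = 2 + O*(2 - O)
Z(2)*(-88) = (2 - 1*2² + 2*2)*(-88) = (2 - 1*4 + 4)*(-88) = (2 - 4 + 4)*(-88) = 2*(-88) = -176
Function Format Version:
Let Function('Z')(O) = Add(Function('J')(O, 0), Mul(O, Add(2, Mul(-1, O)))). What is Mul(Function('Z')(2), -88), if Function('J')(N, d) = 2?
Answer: -176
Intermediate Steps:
Function('Z')(O) = Add(2, Mul(O, Add(2, Mul(-1, O))))
Mul(Function('Z')(2), -88) = Mul(Add(2, Mul(-1, Pow(2, 2)), Mul(2, 2)), -88) = Mul(Add(2, Mul(-1, 4), 4), -88) = Mul(Add(2, -4, 4), -88) = Mul(2, -88) = -176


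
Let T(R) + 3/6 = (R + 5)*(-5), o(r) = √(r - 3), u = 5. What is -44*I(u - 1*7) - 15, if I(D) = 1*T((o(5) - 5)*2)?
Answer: -1093 + 440*√2 ≈ -470.75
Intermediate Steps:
o(r) = √(-3 + r)
T(R) = -51/2 - 5*R (T(R) = -½ + (R + 5)*(-5) = -½ + (5 + R)*(-5) = -½ + (-25 - 5*R) = -51/2 - 5*R)
I(D) = 49/2 - 10*√2 (I(D) = 1*(-51/2 - 5*(√(-3 + 5) - 5)*2) = 1*(-51/2 - 5*(√2 - 5)*2) = 1*(-51/2 - 5*(-5 + √2)*2) = 1*(-51/2 - 5*(-10 + 2*√2)) = 1*(-51/2 + (50 - 10*√2)) = 1*(49/2 - 10*√2) = 49/2 - 10*√2)
-44*I(u - 1*7) - 15 = -44*(49/2 - 10*√2) - 15 = (-1078 + 440*√2) - 15 = -1093 + 440*√2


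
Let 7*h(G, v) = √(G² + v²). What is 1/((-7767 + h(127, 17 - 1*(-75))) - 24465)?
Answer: -1579368/50906164783 - 7*√24593/50906164783 ≈ -3.1047e-5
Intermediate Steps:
h(G, v) = √(G² + v²)/7
1/((-7767 + h(127, 17 - 1*(-75))) - 24465) = 1/((-7767 + √(127² + (17 - 1*(-75))²)/7) - 24465) = 1/((-7767 + √(16129 + (17 + 75)²)/7) - 24465) = 1/((-7767 + √(16129 + 92²)/7) - 24465) = 1/((-7767 + √(16129 + 8464)/7) - 24465) = 1/((-7767 + √24593/7) - 24465) = 1/(-32232 + √24593/7)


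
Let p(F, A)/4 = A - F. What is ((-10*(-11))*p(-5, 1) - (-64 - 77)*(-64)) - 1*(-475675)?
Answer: 469291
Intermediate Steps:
p(F, A) = -4*F + 4*A (p(F, A) = 4*(A - F) = -4*F + 4*A)
((-10*(-11))*p(-5, 1) - (-64 - 77)*(-64)) - 1*(-475675) = ((-10*(-11))*(-4*(-5) + 4*1) - (-64 - 77)*(-64)) - 1*(-475675) = (110*(20 + 4) - (-141)*(-64)) + 475675 = (110*24 - 1*9024) + 475675 = (2640 - 9024) + 475675 = -6384 + 475675 = 469291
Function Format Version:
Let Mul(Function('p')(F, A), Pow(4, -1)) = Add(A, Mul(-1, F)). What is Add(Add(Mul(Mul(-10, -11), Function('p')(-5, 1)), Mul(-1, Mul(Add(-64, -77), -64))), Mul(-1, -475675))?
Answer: 469291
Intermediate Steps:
Function('p')(F, A) = Add(Mul(-4, F), Mul(4, A)) (Function('p')(F, A) = Mul(4, Add(A, Mul(-1, F))) = Add(Mul(-4, F), Mul(4, A)))
Add(Add(Mul(Mul(-10, -11), Function('p')(-5, 1)), Mul(-1, Mul(Add(-64, -77), -64))), Mul(-1, -475675)) = Add(Add(Mul(Mul(-10, -11), Add(Mul(-4, -5), Mul(4, 1))), Mul(-1, Mul(Add(-64, -77), -64))), Mul(-1, -475675)) = Add(Add(Mul(110, Add(20, 4)), Mul(-1, Mul(-141, -64))), 475675) = Add(Add(Mul(110, 24), Mul(-1, 9024)), 475675) = Add(Add(2640, -9024), 475675) = Add(-6384, 475675) = 469291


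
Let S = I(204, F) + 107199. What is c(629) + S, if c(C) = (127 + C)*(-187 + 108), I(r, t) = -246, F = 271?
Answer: 47229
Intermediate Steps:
c(C) = -10033 - 79*C (c(C) = (127 + C)*(-79) = -10033 - 79*C)
S = 106953 (S = -246 + 107199 = 106953)
c(629) + S = (-10033 - 79*629) + 106953 = (-10033 - 49691) + 106953 = -59724 + 106953 = 47229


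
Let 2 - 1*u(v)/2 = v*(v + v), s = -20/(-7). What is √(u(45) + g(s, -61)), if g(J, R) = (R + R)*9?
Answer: I*√9194 ≈ 95.885*I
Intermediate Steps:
s = 20/7 (s = -20*(-⅐) = 20/7 ≈ 2.8571)
u(v) = 4 - 4*v² (u(v) = 4 - 2*v*(v + v) = 4 - 2*v*2*v = 4 - 4*v²)
g(J, R) = 18*R (g(J, R) = (2*R)*9 = 18*R)
√(u(45) + g(s, -61)) = √((4 - 4*45²) + 18*(-61)) = √((4 - 4*2025) - 1098) = √((4 - 8100) - 1098) = √(-8096 - 1098) = √(-9194) = I*√9194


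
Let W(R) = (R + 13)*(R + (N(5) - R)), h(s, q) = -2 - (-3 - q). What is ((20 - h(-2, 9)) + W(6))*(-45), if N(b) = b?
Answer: -4725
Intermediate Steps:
h(s, q) = 1 + q (h(s, q) = -2 + (3 + q) = 1 + q)
W(R) = 65 + 5*R (W(R) = (R + 13)*(R + (5 - R)) = (13 + R)*5 = 65 + 5*R)
((20 - h(-2, 9)) + W(6))*(-45) = ((20 - (1 + 9)) + (65 + 5*6))*(-45) = ((20 - 1*10) + (65 + 30))*(-45) = ((20 - 10) + 95)*(-45) = (10 + 95)*(-45) = 105*(-45) = -4725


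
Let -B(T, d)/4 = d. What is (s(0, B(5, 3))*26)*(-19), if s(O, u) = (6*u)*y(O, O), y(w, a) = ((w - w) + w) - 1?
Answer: -35568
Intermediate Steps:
B(T, d) = -4*d
y(w, a) = -1 + w (y(w, a) = (0 + w) - 1 = w - 1 = -1 + w)
s(O, u) = 6*u*(-1 + O) (s(O, u) = (6*u)*(-1 + O) = 6*u*(-1 + O))
(s(0, B(5, 3))*26)*(-19) = ((6*(-4*3)*(-1 + 0))*26)*(-19) = ((6*(-12)*(-1))*26)*(-19) = (72*26)*(-19) = 1872*(-19) = -35568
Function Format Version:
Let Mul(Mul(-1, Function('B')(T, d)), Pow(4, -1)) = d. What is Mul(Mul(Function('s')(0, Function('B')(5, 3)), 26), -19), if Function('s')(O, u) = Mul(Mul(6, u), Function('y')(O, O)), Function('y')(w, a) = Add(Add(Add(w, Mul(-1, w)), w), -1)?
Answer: -35568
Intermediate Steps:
Function('B')(T, d) = Mul(-4, d)
Function('y')(w, a) = Add(-1, w) (Function('y')(w, a) = Add(Add(0, w), -1) = Add(w, -1) = Add(-1, w))
Function('s')(O, u) = Mul(6, u, Add(-1, O)) (Function('s')(O, u) = Mul(Mul(6, u), Add(-1, O)) = Mul(6, u, Add(-1, O)))
Mul(Mul(Function('s')(0, Function('B')(5, 3)), 26), -19) = Mul(Mul(Mul(6, Mul(-4, 3), Add(-1, 0)), 26), -19) = Mul(Mul(Mul(6, -12, -1), 26), -19) = Mul(Mul(72, 26), -19) = Mul(1872, -19) = -35568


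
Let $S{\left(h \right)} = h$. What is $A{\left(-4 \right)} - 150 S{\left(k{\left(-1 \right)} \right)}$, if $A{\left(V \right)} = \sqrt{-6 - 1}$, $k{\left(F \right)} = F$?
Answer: $150 + i \sqrt{7} \approx 150.0 + 2.6458 i$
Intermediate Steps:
$A{\left(V \right)} = i \sqrt{7}$ ($A{\left(V \right)} = \sqrt{-7} = i \sqrt{7}$)
$A{\left(-4 \right)} - 150 S{\left(k{\left(-1 \right)} \right)} = i \sqrt{7} - -150 = i \sqrt{7} + 150 = 150 + i \sqrt{7}$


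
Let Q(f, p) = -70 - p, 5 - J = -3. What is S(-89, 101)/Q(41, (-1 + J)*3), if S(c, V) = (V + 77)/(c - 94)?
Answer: 178/16653 ≈ 0.010689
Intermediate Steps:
J = 8 (J = 5 - 1*(-3) = 5 + 3 = 8)
S(c, V) = (77 + V)/(-94 + c)
S(-89, 101)/Q(41, (-1 + J)*3) = ((77 + 101)/(-94 - 89))/(-70 - (-1 + 8)*3) = (178/(-183))/(-70 - 7*3) = (-1/183*178)/(-70 - 1*21) = -178/(183*(-70 - 21)) = -178/183/(-91) = -178/183*(-1/91) = 178/16653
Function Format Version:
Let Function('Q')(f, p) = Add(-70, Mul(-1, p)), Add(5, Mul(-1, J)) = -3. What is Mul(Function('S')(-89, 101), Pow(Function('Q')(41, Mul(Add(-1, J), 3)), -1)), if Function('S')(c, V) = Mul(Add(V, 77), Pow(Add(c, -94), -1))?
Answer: Rational(178, 16653) ≈ 0.010689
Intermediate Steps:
J = 8 (J = Add(5, Mul(-1, -3)) = Add(5, 3) = 8)
Function('S')(c, V) = Mul(Pow(Add(-94, c), -1), Add(77, V)) (Function('S')(c, V) = Mul(Add(77, V), Pow(Add(-94, c), -1)) = Mul(Pow(Add(-94, c), -1), Add(77, V)))
Mul(Function('S')(-89, 101), Pow(Function('Q')(41, Mul(Add(-1, J), 3)), -1)) = Mul(Mul(Pow(Add(-94, -89), -1), Add(77, 101)), Pow(Add(-70, Mul(-1, Mul(Add(-1, 8), 3))), -1)) = Mul(Mul(Pow(-183, -1), 178), Pow(Add(-70, Mul(-1, Mul(7, 3))), -1)) = Mul(Mul(Rational(-1, 183), 178), Pow(Add(-70, Mul(-1, 21)), -1)) = Mul(Rational(-178, 183), Pow(Add(-70, -21), -1)) = Mul(Rational(-178, 183), Pow(-91, -1)) = Mul(Rational(-178, 183), Rational(-1, 91)) = Rational(178, 16653)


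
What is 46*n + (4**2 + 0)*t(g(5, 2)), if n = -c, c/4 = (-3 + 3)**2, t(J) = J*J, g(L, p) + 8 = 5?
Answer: 144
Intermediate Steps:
g(L, p) = -3 (g(L, p) = -8 + 5 = -3)
t(J) = J**2
c = 0 (c = 4*(-3 + 3)**2 = 4*0**2 = 4*0 = 0)
n = 0 (n = -1*0 = 0)
46*n + (4**2 + 0)*t(g(5, 2)) = 46*0 + (4**2 + 0)*(-3)**2 = 0 + (16 + 0)*9 = 0 + 16*9 = 0 + 144 = 144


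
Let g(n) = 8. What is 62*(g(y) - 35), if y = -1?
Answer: -1674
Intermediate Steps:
62*(g(y) - 35) = 62*(8 - 35) = 62*(-27) = -1674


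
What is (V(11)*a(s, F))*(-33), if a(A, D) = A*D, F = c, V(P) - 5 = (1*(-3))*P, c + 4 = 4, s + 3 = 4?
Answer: 0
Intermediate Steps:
s = 1 (s = -3 + 4 = 1)
c = 0 (c = -4 + 4 = 0)
V(P) = 5 - 3*P (V(P) = 5 + (1*(-3))*P = 5 - 3*P)
F = 0
(V(11)*a(s, F))*(-33) = ((5 - 3*11)*(1*0))*(-33) = ((5 - 33)*0)*(-33) = -28*0*(-33) = 0*(-33) = 0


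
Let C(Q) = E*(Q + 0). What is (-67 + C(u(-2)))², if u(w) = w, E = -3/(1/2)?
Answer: 3025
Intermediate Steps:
E = -6 (E = -3/½ = -3*2 = -6)
C(Q) = -6*Q (C(Q) = -6*(Q + 0) = -6*Q)
(-67 + C(u(-2)))² = (-67 - 6*(-2))² = (-67 + 12)² = (-55)² = 3025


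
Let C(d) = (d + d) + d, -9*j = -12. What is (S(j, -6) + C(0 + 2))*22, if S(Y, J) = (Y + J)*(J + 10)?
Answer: -836/3 ≈ -278.67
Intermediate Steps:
j = 4/3 (j = -⅑*(-12) = 4/3 ≈ 1.3333)
S(Y, J) = (10 + J)*(J + Y) (S(Y, J) = (J + Y)*(10 + J) = (10 + J)*(J + Y))
C(d) = 3*d (C(d) = 2*d + d = 3*d)
(S(j, -6) + C(0 + 2))*22 = (((-6)² + 10*(-6) + 10*(4/3) - 6*4/3) + 3*(0 + 2))*22 = ((36 - 60 + 40/3 - 8) + 3*2)*22 = (-56/3 + 6)*22 = -38/3*22 = -836/3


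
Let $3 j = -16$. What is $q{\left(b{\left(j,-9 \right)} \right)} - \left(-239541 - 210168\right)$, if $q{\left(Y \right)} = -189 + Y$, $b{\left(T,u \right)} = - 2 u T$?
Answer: $449424$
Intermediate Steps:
$j = - \frac{16}{3}$ ($j = \frac{1}{3} \left(-16\right) = - \frac{16}{3} \approx -5.3333$)
$b{\left(T,u \right)} = - 2 T u$
$q{\left(b{\left(j,-9 \right)} \right)} - \left(-239541 - 210168\right) = \left(-189 - \left(- \frac{32}{3}\right) \left(-9\right)\right) - \left(-239541 - 210168\right) = \left(-189 - 96\right) - \left(-239541 - 210168\right) = -285 - -449709 = -285 + 449709 = 449424$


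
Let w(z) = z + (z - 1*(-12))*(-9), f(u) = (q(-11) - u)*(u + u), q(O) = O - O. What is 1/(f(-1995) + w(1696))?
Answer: -1/7973726 ≈ -1.2541e-7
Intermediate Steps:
q(O) = 0
f(u) = -2*u² (f(u) = (0 - u)*(u + u) = (-u)*(2*u) = -2*u²)
w(z) = -108 - 8*z (w(z) = z + (z + 12)*(-9) = z + (12 + z)*(-9) = z + (-108 - 9*z) = -108 - 8*z)
1/(f(-1995) + w(1696)) = 1/(-2*(-1995)² + (-108 - 8*1696)) = 1/(-2*3980025 + (-108 - 13568)) = 1/(-7960050 - 13676) = 1/(-7973726) = -1/7973726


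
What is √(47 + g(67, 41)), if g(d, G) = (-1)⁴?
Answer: 4*√3 ≈ 6.9282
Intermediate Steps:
g(d, G) = 1
√(47 + g(67, 41)) = √(47 + 1) = √48 = 4*√3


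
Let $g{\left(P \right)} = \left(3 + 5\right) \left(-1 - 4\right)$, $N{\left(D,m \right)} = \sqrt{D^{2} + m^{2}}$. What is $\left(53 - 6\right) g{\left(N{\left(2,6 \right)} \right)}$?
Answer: $-1880$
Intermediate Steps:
$g{\left(P \right)} = -40$ ($g{\left(P \right)} = 8 \left(-5\right) = -40$)
$\left(53 - 6\right) g{\left(N{\left(2,6 \right)} \right)} = \left(53 - 6\right) \left(-40\right) = 47 \left(-40\right) = -1880$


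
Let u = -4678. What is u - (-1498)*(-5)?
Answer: -12168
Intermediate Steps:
u - (-1498)*(-5) = -4678 - (-1498)*(-5) = -4678 - 1*7490 = -4678 - 7490 = -12168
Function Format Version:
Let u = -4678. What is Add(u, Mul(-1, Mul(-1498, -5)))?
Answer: -12168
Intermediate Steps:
Add(u, Mul(-1, Mul(-1498, -5))) = Add(-4678, Mul(-1, Mul(-1498, -5))) = Add(-4678, Mul(-1, 7490)) = Add(-4678, -7490) = -12168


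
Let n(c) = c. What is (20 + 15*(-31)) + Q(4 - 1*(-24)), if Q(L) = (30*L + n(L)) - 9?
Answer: 414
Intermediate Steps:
Q(L) = -9 + 31*L (Q(L) = (30*L + L) - 9 = 31*L - 9 = -9 + 31*L)
(20 + 15*(-31)) + Q(4 - 1*(-24)) = (20 + 15*(-31)) + (-9 + 31*(4 - 1*(-24))) = (20 - 465) + (-9 + 31*(4 + 24)) = -445 + (-9 + 31*28) = -445 + (-9 + 868) = -445 + 859 = 414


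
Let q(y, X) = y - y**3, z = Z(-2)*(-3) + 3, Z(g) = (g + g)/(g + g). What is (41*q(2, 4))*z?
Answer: 0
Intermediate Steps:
Z(g) = 1 (Z(g) = (2*g)/((2*g)) = (2*g)*(1/(2*g)) = 1)
z = 0 (z = 1*(-3) + 3 = -3 + 3 = 0)
(41*q(2, 4))*z = (41*(2 - 1*2**3))*0 = (41*(2 - 1*8))*0 = (41*(2 - 8))*0 = (41*(-6))*0 = -246*0 = 0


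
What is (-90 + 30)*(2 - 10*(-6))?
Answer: -3720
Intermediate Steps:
(-90 + 30)*(2 - 10*(-6)) = -60*(2 + 60) = -60*62 = -3720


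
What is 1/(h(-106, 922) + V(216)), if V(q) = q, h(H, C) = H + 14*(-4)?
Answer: 1/54 ≈ 0.018519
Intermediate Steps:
h(H, C) = -56 + H (h(H, C) = H - 56 = -56 + H)
1/(h(-106, 922) + V(216)) = 1/((-56 - 106) + 216) = 1/(-162 + 216) = 1/54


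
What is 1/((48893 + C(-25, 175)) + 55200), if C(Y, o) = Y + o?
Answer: 1/104243 ≈ 9.5930e-6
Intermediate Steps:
1/((48893 + C(-25, 175)) + 55200) = 1/((48893 + (-25 + 175)) + 55200) = 1/((48893 + 150) + 55200) = 1/(49043 + 55200) = 1/104243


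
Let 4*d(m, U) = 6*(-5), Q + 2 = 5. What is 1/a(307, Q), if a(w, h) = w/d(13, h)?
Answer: -15/614 ≈ -0.024430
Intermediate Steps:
Q = 3 (Q = -2 + 5 = 3)
d(m, U) = -15/2 (d(m, U) = (6*(-5))/4 = (¼)*(-30) = -15/2)
a(w, h) = -2*w/15 (a(w, h) = w/(-15/2) = w*(-2/15) = -2*w/15)
1/a(307, Q) = 1/(-2/15*307) = 1/(-614/15) = -15/614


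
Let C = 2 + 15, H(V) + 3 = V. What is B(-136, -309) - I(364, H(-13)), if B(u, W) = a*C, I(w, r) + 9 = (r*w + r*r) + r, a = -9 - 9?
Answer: 5287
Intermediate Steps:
H(V) = -3 + V
C = 17
a = -18
I(w, r) = -9 + r + r² + r*w (I(w, r) = -9 + ((r*w + r*r) + r) = -9 + ((r*w + r²) + r) = -9 + ((r² + r*w) + r) = -9 + (r + r² + r*w) = -9 + r + r² + r*w)
B(u, W) = -306 (B(u, W) = -18*17 = -306)
B(-136, -309) - I(364, H(-13)) = -306 - (-9 + (-3 - 13) + (-3 - 13)² + (-3 - 13)*364) = -306 - (-9 - 16 + (-16)² - 16*364) = -306 - (-9 - 16 + 256 - 5824) = -306 - 1*(-5593) = -306 + 5593 = 5287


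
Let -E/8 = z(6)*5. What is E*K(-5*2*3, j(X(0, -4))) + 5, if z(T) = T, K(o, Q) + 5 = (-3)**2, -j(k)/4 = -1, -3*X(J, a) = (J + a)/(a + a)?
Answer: -955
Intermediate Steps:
X(J, a) = -(J + a)/(6*a) (X(J, a) = -(J + a)/(3*(a + a)) = -(J + a)/(3*(2*a)) = -(J + a)*1/(2*a)/3 = -(J + a)/(6*a))
j(k) = 4 (j(k) = -4*(-1) = 4)
K(o, Q) = 4 (K(o, Q) = -5 + (-3)**2 = -5 + 9 = 4)
E = -240 (E = -48*5 = -8*30 = -240)
E*K(-5*2*3, j(X(0, -4))) + 5 = -240*4 + 5 = -960 + 5 = -955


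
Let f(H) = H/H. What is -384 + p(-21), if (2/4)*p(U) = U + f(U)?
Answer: -424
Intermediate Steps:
f(H) = 1
p(U) = 2 + 2*U (p(U) = 2*(U + 1) = 2*(1 + U) = 2 + 2*U)
-384 + p(-21) = -384 + (2 + 2*(-21)) = -384 + (2 - 42) = -384 - 40 = -424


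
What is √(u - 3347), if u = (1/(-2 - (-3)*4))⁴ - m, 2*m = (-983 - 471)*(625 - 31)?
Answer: √4284910001/100 ≈ 654.59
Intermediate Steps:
m = -431838 (m = ((-983 - 471)*(625 - 31))/2 = (-1454*594)/2 = (½)*(-863676) = -431838)
u = 4318380001/10000 (u = (1/(-2 - (-3)*4))⁴ - 1*(-431838) = (1/(-2 - 1*(-12)))⁴ + 431838 = (1/(-2 + 12))⁴ + 431838 = (1/10)⁴ + 431838 = (⅒)⁴ + 431838 = 1/10000 + 431838 = 4318380001/10000 ≈ 4.3184e+5)
√(u - 3347) = √(4318380001/10000 - 3347) = √(4284910001/10000) = √4284910001/100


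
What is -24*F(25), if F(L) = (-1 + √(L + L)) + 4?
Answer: -72 - 120*√2 ≈ -241.71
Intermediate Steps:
F(L) = 3 + √2*√L (F(L) = (-1 + √(2*L)) + 4 = (-1 + √2*√L) + 4 = 3 + √2*√L)
-24*F(25) = -24*(3 + √2*√25) = -24*(3 + √2*5) = -24*(3 + 5*√2) = -72 - 120*√2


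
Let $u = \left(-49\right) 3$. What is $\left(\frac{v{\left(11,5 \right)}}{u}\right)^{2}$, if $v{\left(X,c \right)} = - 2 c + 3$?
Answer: $\frac{1}{441} \approx 0.0022676$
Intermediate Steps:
$v{\left(X,c \right)} = 3 - 2 c$
$u = -147$
$\left(\frac{v{\left(11,5 \right)}}{u}\right)^{2} = \left(\frac{3 - 10}{-147}\right)^{2} = \left(\left(3 - 10\right) \left(- \frac{1}{147}\right)\right)^{2} = \left(\left(-7\right) \left(- \frac{1}{147}\right)\right)^{2} = \left(\frac{1}{21}\right)^{2} = \frac{1}{441}$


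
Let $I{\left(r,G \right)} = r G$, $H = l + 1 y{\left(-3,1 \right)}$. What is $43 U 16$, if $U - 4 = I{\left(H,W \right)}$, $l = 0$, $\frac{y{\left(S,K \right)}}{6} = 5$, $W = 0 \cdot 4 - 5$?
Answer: $-100448$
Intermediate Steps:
$W = -5$ ($W = 0 - 5 = -5$)
$y{\left(S,K \right)} = 30$ ($y{\left(S,K \right)} = 6 \cdot 5 = 30$)
$H = 30$ ($H = 0 + 1 \cdot 30 = 0 + 30 = 30$)
$I{\left(r,G \right)} = G r$
$U = -146$ ($U = 4 - 150 = -146$)
$43 U 16 = 43 \left(-146\right) 16 = \left(-6278\right) 16 = -100448$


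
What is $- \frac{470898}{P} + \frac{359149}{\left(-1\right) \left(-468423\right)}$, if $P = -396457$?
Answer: $\frac{362966588947}{185709577311} \approx 1.9545$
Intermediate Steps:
$- \frac{470898}{P} + \frac{359149}{\left(-1\right) \left(-468423\right)} = - \frac{470898}{-396457} + \frac{359149}{\left(-1\right) \left(-468423\right)} = \left(-470898\right) \left(- \frac{1}{396457}\right) + \frac{359149}{468423} = \frac{470898}{396457} + 359149 \cdot \frac{1}{468423} = \frac{470898}{396457} + \frac{359149}{468423} = \frac{362966588947}{185709577311}$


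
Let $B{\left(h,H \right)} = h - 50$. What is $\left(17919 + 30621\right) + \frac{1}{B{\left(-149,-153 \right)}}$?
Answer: $\frac{9659459}{199} \approx 48540.0$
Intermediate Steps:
$B{\left(h,H \right)} = -50 + h$
$\left(17919 + 30621\right) + \frac{1}{B{\left(-149,-153 \right)}} = \left(17919 + 30621\right) + \frac{1}{-50 - 149} = 48540 + \frac{1}{-199} = 48540 - \frac{1}{199} = \frac{9659459}{199}$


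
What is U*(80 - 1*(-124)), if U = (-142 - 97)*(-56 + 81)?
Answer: -1218900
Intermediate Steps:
U = -5975 (U = -239*25 = -5975)
U*(80 - 1*(-124)) = -5975*(80 - 1*(-124)) = -5975*(80 + 124) = -5975*204 = -1218900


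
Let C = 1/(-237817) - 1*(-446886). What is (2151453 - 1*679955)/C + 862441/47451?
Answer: 15466152058687181/720422013727473 ≈ 21.468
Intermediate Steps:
C = 106277087861/237817 (C = -1/237817 + 446886 = 106277087861/237817 ≈ 4.4689e+5)
(2151453 - 1*679955)/C + 862441/47451 = (2151453 - 1*679955)/(106277087861/237817) + 862441/47451 = (2151453 - 679955)*(237817/106277087861) + 862441*(1/47451) = 1471498*(237817/106277087861) + 862441/47451 = 49992462838/15182441123 + 862441/47451 = 15466152058687181/720422013727473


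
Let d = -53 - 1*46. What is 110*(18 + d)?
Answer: -8910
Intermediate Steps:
d = -99 (d = -53 - 46 = -99)
110*(18 + d) = 110*(18 - 99) = 110*(-81) = -8910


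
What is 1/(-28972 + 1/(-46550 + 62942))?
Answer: -16392/474909023 ≈ -3.4516e-5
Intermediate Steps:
1/(-28972 + 1/(-46550 + 62942)) = 1/(-28972 + 1/16392) = 1/(-474909023/16392) = -16392/474909023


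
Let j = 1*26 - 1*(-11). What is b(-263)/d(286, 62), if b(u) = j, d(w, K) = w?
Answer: 37/286 ≈ 0.12937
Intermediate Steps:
j = 37 (j = 26 + 11 = 37)
b(u) = 37
b(-263)/d(286, 62) = 37/286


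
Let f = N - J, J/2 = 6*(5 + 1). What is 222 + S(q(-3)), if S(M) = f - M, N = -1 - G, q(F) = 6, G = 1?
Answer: 142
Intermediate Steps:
J = 72 (J = 2*(6*(5 + 1)) = 2*(6*6) = 2*36 = 72)
N = -2 (N = -1 - 1*1 = -1 - 1 = -2)
f = -74 (f = -2 - 1*72 = -2 - 72 = -74)
S(M) = -74 - M
222 + S(q(-3)) = 222 + (-74 - 1*6) = 222 + (-74 - 6) = 222 - 80 = 142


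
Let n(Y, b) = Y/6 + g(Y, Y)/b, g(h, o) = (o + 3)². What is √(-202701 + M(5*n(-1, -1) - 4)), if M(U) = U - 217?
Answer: I*√7305942/6 ≈ 450.49*I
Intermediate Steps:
g(h, o) = (3 + o)²
n(Y, b) = Y/6 + (3 + Y)²/b
M(U) = -217 + U
√(-202701 + M(5*n(-1, -1) - 4)) = √(-202701 + (-217 + (5*((⅙)*(-1) + (3 - 1)²/(-1)) - 4))) = √(-202701 + (-217 + (5*(-⅙ - 1*2²) - 4))) = √(-202701 + (-217 + (5*(-⅙ - 1*4) - 4))) = √(-202701 + (-217 + (5*(-⅙ - 4) - 4))) = √(-202701 + (-217 + (5*(-25/6) - 4))) = √(-202701 + (-217 + (-125/6 - 4))) = √(-202701 + (-217 - 149/6)) = √(-202701 - 1451/6) = √(-1217657/6) = I*√7305942/6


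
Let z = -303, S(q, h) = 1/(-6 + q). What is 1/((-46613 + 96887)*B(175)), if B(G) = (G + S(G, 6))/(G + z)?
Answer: -1352/92931489 ≈ -1.4548e-5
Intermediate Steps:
B(G) = (G + 1/(-6 + G))/(-303 + G) (B(G) = (G + 1/(-6 + G))/(G - 303) = (G + 1/(-6 + G))/(-303 + G))
1/((-46613 + 96887)*B(175)) = 1/((-46613 + 96887)*(((1 + 175*(-6 + 175))/((-303 + 175)*(-6 + 175))))) = 1/(50274*(((1 + 175*169)/(-128*169)))) = 1/(50274*((-1/128*1/169*(1 + 29575)))) = 1/(50274*((-1/128*1/169*29576))) = 1/(50274*(-3697/2704)) = (1/50274)*(-2704/3697) = -1352/92931489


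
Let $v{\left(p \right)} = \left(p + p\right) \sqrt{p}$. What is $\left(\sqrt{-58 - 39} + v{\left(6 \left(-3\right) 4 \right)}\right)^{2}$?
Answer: $-1493089 + 1728 \sqrt{194} \approx -1.469 \cdot 10^{6}$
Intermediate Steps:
$v{\left(p \right)} = 2 p^{\frac{3}{2}}$ ($v{\left(p \right)} = 2 p \sqrt{p} = 2 p^{\frac{3}{2}}$)
$\left(\sqrt{-58 - 39} + v{\left(6 \left(-3\right) 4 \right)}\right)^{2} = \left(\sqrt{-58 - 39} + 2 \left(6 \left(-3\right) 4\right)^{\frac{3}{2}}\right)^{2} = \left(\sqrt{-58 - 39} + 2 \left(\left(-18\right) 4\right)^{\frac{3}{2}}\right)^{2} = \left(\sqrt{-58 - 39} + 2 \left(-72\right)^{\frac{3}{2}}\right)^{2} = \left(\sqrt{-97} + 2 \left(- 432 i \sqrt{2}\right)\right)^{2} = \left(i \sqrt{97} - 864 i \sqrt{2}\right)^{2}$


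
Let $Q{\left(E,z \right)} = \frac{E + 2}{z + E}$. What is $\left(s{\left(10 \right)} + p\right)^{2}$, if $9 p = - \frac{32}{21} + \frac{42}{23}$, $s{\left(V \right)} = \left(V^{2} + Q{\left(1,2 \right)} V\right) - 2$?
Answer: $\frac{220544822884}{18896409} \approx 11671.0$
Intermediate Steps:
$Q{\left(E,z \right)} = \frac{2 + E}{E + z}$
$s{\left(V \right)} = -2 + V + V^{2}$ ($s{\left(V \right)} = \left(V^{2} + \frac{2 + 1}{1 + 2} V\right) - 2 = \left(V^{2} + \frac{1}{3} \cdot 3 V\right) - 2 = \left(V^{2} + 1 V\right) - 2 = \left(V^{2} + V\right) - 2 = \left(V + V^{2}\right) - 2 = -2 + V + V^{2}$)
$p = \frac{146}{4347}$ ($p = \frac{- \frac{32}{21} + \frac{42}{23}}{9} = \frac{1}{9} \cdot \frac{146}{483} = \frac{146}{4347} \approx 0.033586$)
$\left(s{\left(10 \right)} + p\right)^{2} = \left(\left(-2 + 10 + 10^{2}\right) + \frac{146}{4347}\right)^{2} = \left(\left(-2 + 10 + 100\right) + \frac{146}{4347}\right)^{2} = \left(108 + \frac{146}{4347}\right)^{2} = \left(\frac{469622}{4347}\right)^{2} = \frac{220544822884}{18896409}$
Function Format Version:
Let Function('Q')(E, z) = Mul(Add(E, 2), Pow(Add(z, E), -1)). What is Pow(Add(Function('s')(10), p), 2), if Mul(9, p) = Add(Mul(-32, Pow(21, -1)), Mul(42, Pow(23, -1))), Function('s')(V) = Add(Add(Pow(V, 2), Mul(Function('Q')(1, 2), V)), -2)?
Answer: Rational(220544822884, 18896409) ≈ 11671.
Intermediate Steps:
Function('Q')(E, z) = Mul(Pow(Add(E, z), -1), Add(2, E)) (Function('Q')(E, z) = Mul(Add(2, E), Pow(Add(E, z), -1)) = Mul(Pow(Add(E, z), -1), Add(2, E)))
Function('s')(V) = Add(-2, V, Pow(V, 2)) (Function('s')(V) = Add(Add(Pow(V, 2), Mul(Mul(Pow(Add(1, 2), -1), Add(2, 1)), V)), -2) = Add(Add(Pow(V, 2), Mul(Mul(Pow(3, -1), 3), V)), -2) = Add(Add(Pow(V, 2), Mul(Mul(Rational(1, 3), 3), V)), -2) = Add(Add(Pow(V, 2), Mul(1, V)), -2) = Add(Add(Pow(V, 2), V), -2) = Add(Add(V, Pow(V, 2)), -2) = Add(-2, V, Pow(V, 2)))
p = Rational(146, 4347) (p = Mul(Rational(1, 9), Add(Mul(-32, Pow(21, -1)), Mul(42, Pow(23, -1)))) = Mul(Rational(1, 9), Add(Mul(-32, Rational(1, 21)), Mul(42, Rational(1, 23)))) = Mul(Rational(1, 9), Add(Rational(-32, 21), Rational(42, 23))) = Mul(Rational(1, 9), Rational(146, 483)) = Rational(146, 4347) ≈ 0.033586)
Pow(Add(Function('s')(10), p), 2) = Pow(Add(Add(-2, 10, Pow(10, 2)), Rational(146, 4347)), 2) = Pow(Add(Add(-2, 10, 100), Rational(146, 4347)), 2) = Pow(Add(108, Rational(146, 4347)), 2) = Pow(Rational(469622, 4347), 2) = Rational(220544822884, 18896409)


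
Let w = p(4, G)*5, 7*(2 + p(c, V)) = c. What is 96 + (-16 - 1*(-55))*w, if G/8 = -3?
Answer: -1278/7 ≈ -182.57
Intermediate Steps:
G = -24 (G = 8*(-3) = -24)
p(c, V) = -2 + c/7
w = -50/7 (w = (-2 + (⅐)*4)*5 = (-2 + 4/7)*5 = -10/7*5 = -50/7 ≈ -7.1429)
96 + (-16 - 1*(-55))*w = 96 + (-16 - 1*(-55))*(-50/7) = 96 + (-16 + 55)*(-50/7) = 96 + 39*(-50/7) = 96 - 1950/7 = -1278/7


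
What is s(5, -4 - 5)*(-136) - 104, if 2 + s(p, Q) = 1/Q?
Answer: 1648/9 ≈ 183.11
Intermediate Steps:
s(p, Q) = -2 + 1/Q
s(5, -4 - 5)*(-136) - 104 = (-2 + 1/(-4 - 5))*(-136) - 104 = (-2 + 1/(-9))*(-136) - 104 = (-2 - ⅑)*(-136) - 104 = -19/9*(-136) - 104 = 2584/9 - 104 = 1648/9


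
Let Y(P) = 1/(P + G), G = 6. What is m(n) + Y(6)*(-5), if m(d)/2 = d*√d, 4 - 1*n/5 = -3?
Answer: -5/12 + 70*√35 ≈ 413.71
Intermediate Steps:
n = 35 (n = 20 - 5*(-3) = 20 + 15 = 35)
m(d) = 2*d^(3/2) (m(d) = 2*(d*√d) = 2*d^(3/2))
Y(P) = 1/(6 + P) (Y(P) = 1/(P + 6) = 1/(6 + P))
m(n) + Y(6)*(-5) = 2*35^(3/2) - 5/(6 + 6) = 2*(35*√35) - 5/12 = 70*√35 + (1/12)*(-5) = 70*√35 - 5/12 = -5/12 + 70*√35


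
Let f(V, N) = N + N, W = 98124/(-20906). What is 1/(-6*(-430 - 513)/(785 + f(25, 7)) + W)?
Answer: 8351947/19942536 ≈ 0.41880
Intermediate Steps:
W = -49062/10453 (W = 98124*(-1/20906) = -49062/10453 ≈ -4.6936)
f(V, N) = 2*N
1/(-6*(-430 - 513)/(785 + f(25, 7)) + W) = 1/(-6*(-430 - 513)/(785 + 2*7) - 49062/10453) = 1/(-(-5658)/(785 + 14) - 49062/10453) = 1/(-(-5658)/799 - 49062/10453) = 1/(-6*(-943/799) - 49062/10453) = 1/(5658/799 - 49062/10453) = 1/(19942536/8351947) = 8351947/19942536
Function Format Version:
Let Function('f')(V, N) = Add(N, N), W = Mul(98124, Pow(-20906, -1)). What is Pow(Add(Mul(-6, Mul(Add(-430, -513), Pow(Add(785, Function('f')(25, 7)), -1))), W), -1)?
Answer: Rational(8351947, 19942536) ≈ 0.41880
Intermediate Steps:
W = Rational(-49062, 10453) (W = Mul(98124, Rational(-1, 20906)) = Rational(-49062, 10453) ≈ -4.6936)
Function('f')(V, N) = Mul(2, N)
Pow(Add(Mul(-6, Mul(Add(-430, -513), Pow(Add(785, Function('f')(25, 7)), -1))), W), -1) = Pow(Add(Mul(-6, Mul(Add(-430, -513), Pow(Add(785, Mul(2, 7)), -1))), Rational(-49062, 10453)), -1) = Pow(Add(Mul(-6, Mul(-943, Pow(Add(785, 14), -1))), Rational(-49062, 10453)), -1) = Pow(Add(Mul(-6, Mul(-943, Pow(799, -1))), Rational(-49062, 10453)), -1) = Pow(Add(Mul(-6, Mul(-943, Rational(1, 799))), Rational(-49062, 10453)), -1) = Pow(Add(Mul(-6, Rational(-943, 799)), Rational(-49062, 10453)), -1) = Pow(Add(Rational(5658, 799), Rational(-49062, 10453)), -1) = Pow(Rational(19942536, 8351947), -1) = Rational(8351947, 19942536)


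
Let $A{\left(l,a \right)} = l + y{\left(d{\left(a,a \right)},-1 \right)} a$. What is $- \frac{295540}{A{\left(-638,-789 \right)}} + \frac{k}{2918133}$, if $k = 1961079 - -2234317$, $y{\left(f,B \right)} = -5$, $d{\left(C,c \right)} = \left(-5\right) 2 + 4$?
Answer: $- \frac{848550852248}{9650265831} \approx -87.93$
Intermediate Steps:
$d{\left(C,c \right)} = -6$ ($d{\left(C,c \right)} = -10 + 4 = -6$)
$k = 4195396$ ($k = 1961079 + 2234317 = 4195396$)
$A{\left(l,a \right)} = l - 5 a$
$- \frac{295540}{A{\left(-638,-789 \right)}} + \frac{k}{2918133} = - \frac{295540}{-638 - -3945} + \frac{4195396}{2918133} = - \frac{295540}{-638 + 3945} + 4195396 \cdot \frac{1}{2918133} = - \frac{295540}{3307} + \frac{4195396}{2918133} = - \frac{848550852248}{9650265831}$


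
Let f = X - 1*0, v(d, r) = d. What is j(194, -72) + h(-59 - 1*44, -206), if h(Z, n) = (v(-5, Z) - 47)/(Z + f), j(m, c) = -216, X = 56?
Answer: -10100/47 ≈ -214.89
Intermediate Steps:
f = 56 (f = 56 - 1*0 = 56 + 0 = 56)
h(Z, n) = -52/(56 + Z) (h(Z, n) = (-5 - 47)/(Z + 56) = -52/(56 + Z))
j(194, -72) + h(-59 - 1*44, -206) = -216 - 52/(56 + (-59 - 1*44)) = -216 - 52/(56 + (-59 - 44)) = -216 - 52/(56 - 103) = -216 - 52/(-47) = -216 - 52*(-1/47) = -216 + 52/47 = -10100/47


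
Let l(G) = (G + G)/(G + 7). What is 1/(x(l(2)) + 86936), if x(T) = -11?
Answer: 1/86925 ≈ 1.1504e-5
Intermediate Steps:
l(G) = 2*G/(7 + G) (l(G) = (2*G)/(7 + G) = 2*G/(7 + G))
1/(x(l(2)) + 86936) = 1/(-11 + 86936) = 1/86925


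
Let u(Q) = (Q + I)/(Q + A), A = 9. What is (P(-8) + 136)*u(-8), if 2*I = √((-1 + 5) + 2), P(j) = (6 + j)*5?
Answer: -1008 + 63*√6 ≈ -853.68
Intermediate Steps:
P(j) = 30 + 5*j
I = √6/2 (I = √((-1 + 5) + 2)/2 = √(4 + 2)/2 = √6/2 ≈ 1.2247)
u(Q) = (Q + √6/2)/(9 + Q) (u(Q) = (Q + √6/2)/(Q + 9) = (Q + √6/2)/(9 + Q))
(P(-8) + 136)*u(-8) = ((30 + 5*(-8)) + 136)*((-8 + √6/2)/(9 - 8)) = ((30 - 40) + 136)*((-8 + √6/2)/1) = (-10 + 136)*(1*(-8 + √6/2)) = 126*(-8 + √6/2) = -1008 + 63*√6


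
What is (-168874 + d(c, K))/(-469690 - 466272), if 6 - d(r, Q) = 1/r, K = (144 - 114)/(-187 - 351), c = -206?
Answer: 34786807/192808172 ≈ 0.18042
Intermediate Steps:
K = -15/269 (K = 30/(-538) = 30*(-1/538) = -15/269 ≈ -0.055762)
d(r, Q) = 6 - 1/r
(-168874 + d(c, K))/(-469690 - 466272) = (-168874 + (6 - 1/(-206)))/(-469690 - 466272) = (-168874 + (6 - 1*(-1/206)))/(-935962) = (-168874 + (6 + 1/206))*(-1/935962) = (-168874 + 1237/206)*(-1/935962) = -34786807/206*(-1/935962) = 34786807/192808172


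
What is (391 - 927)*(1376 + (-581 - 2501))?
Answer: 914416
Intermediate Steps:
(391 - 927)*(1376 + (-581 - 2501)) = -536*(1376 - 3082) = -536*(-1706) = 914416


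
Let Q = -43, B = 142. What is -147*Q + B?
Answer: 6463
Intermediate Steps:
-147*Q + B = -147*(-43) + 142 = 6321 + 142 = 6463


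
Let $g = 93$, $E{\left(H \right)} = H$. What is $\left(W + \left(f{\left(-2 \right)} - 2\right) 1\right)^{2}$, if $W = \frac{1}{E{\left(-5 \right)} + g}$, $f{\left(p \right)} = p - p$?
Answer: $\frac{30625}{7744} \approx 3.9547$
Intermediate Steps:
$f{\left(p \right)} = 0$
$W = \frac{1}{88}$ ($W = \frac{1}{-5 + 93} = \frac{1}{88} \approx 0.011364$)
$\left(W + \left(f{\left(-2 \right)} - 2\right) 1\right)^{2} = \left(\frac{1}{88} + \left(0 - 2\right) 1\right)^{2} = \left(\frac{1}{88} - 2\right)^{2} = \left(- \frac{175}{88}\right)^{2} = \frac{30625}{7744}$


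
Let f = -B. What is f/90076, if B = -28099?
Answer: 28099/90076 ≈ 0.31195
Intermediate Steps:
f = 28099 (f = -1*(-28099) = 28099)
f/90076 = 28099/90076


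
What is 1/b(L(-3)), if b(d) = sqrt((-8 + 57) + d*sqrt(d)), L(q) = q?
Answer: 1/sqrt(49 - 3*I*sqrt(3)) ≈ 0.14226 + 0.0075218*I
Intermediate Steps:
b(d) = sqrt(49 + d**(3/2))
1/b(L(-3)) = 1/(sqrt(49 + (-3)**(3/2))) = 1/(sqrt(49 - 3*I*sqrt(3))) = 1/sqrt(49 - 3*I*sqrt(3))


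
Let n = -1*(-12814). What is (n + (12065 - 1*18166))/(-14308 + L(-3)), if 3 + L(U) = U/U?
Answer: -6713/14310 ≈ -0.46911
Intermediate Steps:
L(U) = -2 (L(U) = -3 + U/U = -3 + 1 = -2)
n = 12814
(n + (12065 - 1*18166))/(-14308 + L(-3)) = (12814 + (12065 - 1*18166))/(-14308 - 2) = (12814 + (12065 - 18166))/(-14310) = (12814 - 6101)*(-1/14310) = 6713*(-1/14310) = -6713/14310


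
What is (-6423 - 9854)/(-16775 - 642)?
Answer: 16277/17417 ≈ 0.93455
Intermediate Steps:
(-6423 - 9854)/(-16775 - 642) = -16277/(-17417) = -16277*(-1/17417) = 16277/17417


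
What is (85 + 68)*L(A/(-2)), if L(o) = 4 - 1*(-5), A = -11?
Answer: 1377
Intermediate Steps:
L(o) = 9 (L(o) = 4 + 5 = 9)
(85 + 68)*L(A/(-2)) = (85 + 68)*9 = 153*9 = 1377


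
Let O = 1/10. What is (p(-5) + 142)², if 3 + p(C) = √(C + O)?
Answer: 193161/10 + 973*I*√10/5 ≈ 19316.0 + 615.38*I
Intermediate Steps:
O = ⅒ ≈ 0.10000
p(C) = -3 + √(⅒ + C) (p(C) = -3 + √(C + ⅒) = -3 + √(⅒ + C))
(p(-5) + 142)² = ((-3 + √(10 + 100*(-5))/10) + 142)² = ((-3 + √(10 - 500)/10) + 142)² = ((-3 + √(-490)/10) + 142)² = ((-3 + (7*I*√10)/10) + 142)² = ((-3 + 7*I*√10/10) + 142)² = (139 + 7*I*√10/10)²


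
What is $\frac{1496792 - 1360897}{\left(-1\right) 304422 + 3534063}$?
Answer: $\frac{135895}{3229641} \approx 0.042077$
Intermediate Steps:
$\frac{1496792 - 1360897}{\left(-1\right) 304422 + 3534063} = \frac{135895}{-304422 + 3534063} = \frac{135895}{3229641}$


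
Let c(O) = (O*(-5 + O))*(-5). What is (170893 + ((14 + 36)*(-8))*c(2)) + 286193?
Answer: 445086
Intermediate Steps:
c(O) = -5*O*(-5 + O)
(170893 + ((14 + 36)*(-8))*c(2)) + 286193 = (170893 + ((14 + 36)*(-8))*(5*2*(5 - 1*2))) + 286193 = (170893 + (50*(-8))*(5*2*(5 - 2))) + 286193 = (170893 - 2000*2*3) + 286193 = (170893 - 400*30) + 286193 = (170893 - 12000) + 286193 = 158893 + 286193 = 445086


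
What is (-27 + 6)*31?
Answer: -651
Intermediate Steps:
(-27 + 6)*31 = -21*31 = -651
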